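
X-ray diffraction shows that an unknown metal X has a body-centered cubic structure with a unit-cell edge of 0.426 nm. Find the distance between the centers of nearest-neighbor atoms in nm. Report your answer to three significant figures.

0.369 nm

In a BCC structure, atoms touch along the body diagonal, so √3·a = 4r; the nearest-neighbor distance equals 2r = 0.8660·a.
d = 0.8660 × 0.426 = 0.369 nm.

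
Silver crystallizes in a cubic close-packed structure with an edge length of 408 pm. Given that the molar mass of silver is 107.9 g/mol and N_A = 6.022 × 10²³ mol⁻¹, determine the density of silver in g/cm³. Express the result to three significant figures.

An FCC unit cell contains Z = 4 atoms.
Cell volume: a³ = (408 pm)³ = (4.080 × 10^-8 cm)³ = 6.792 × 10^-23 cm³.
ρ = Z·M/(N_A·a³) = 4 × 107.9 / (6.022 × 10²³ × 6.792 × 10^-23) = 10.55 g/cm³.

10.6 g/cm³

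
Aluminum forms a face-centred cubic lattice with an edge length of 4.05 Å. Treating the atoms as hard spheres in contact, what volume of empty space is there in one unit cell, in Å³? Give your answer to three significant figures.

In an FCC lattice atoms touch along the face diagonal, so √2·a = 4r, so r = 0.3536a = 1.432 Å.
V_cell = a³ = 66.43 Å³; V_atoms = 4 × (4/3)πr³ = 49.19 Å³.
Empty space = 66.43 − 49.19 = 17.2 Å³.

17.2 Å³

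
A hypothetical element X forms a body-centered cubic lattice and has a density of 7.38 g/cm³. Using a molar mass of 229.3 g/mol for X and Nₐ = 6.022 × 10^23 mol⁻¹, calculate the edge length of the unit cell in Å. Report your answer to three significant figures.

4.69 Å

With Z = 2 atoms per BCC cell, a³ = Z·M/(N_A·ρ) = 2 × 229.3 / (6.022 × 10²³ × 7.380 g/cm³) = 1.032 × 10^-22 cm³.
a = (1.032 × 10^-22)^(1/3) = 4.690 × 10^-8 cm = 4.69 Å.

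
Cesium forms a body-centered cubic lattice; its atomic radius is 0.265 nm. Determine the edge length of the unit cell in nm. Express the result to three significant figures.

In a BCC lattice, atoms touch along the body diagonal, so √3·a = 4r.
a = 4r/√3 = 4 × 0.265 / 1.7321 = 0.612 nm.

0.612 nm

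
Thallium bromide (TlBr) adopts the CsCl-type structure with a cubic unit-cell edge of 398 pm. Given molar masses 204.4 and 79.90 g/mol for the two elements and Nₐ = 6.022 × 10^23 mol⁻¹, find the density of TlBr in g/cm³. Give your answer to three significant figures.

The CsCl-type structure contains Z = 1 formula unit per cell; M(TlBr) = 204.4 + 79.90 = 284.3 g/mol.
a³ = (3.980 × 10^-8 cm)³ = 6.304 × 10^-23 cm³.
ρ = 1 × 284.3 / (6.022 × 10²³ × 6.304 × 10^-23) = 7.488 g/cm³.

7.49 g/cm³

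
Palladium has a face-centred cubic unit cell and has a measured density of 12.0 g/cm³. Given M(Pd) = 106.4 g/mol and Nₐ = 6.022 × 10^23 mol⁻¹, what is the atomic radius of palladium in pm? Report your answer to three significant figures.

For an FCC cell (Z = 4), a³ = Z·M/(N_A·ρ) = 4 × 106.4 / (6.022 × 10²³ × 12.00) = 5.890 × 10^-23 cm³, so a = 3.891 × 10^-8 cm = 389.1 pm.
Atoms touch along the face diagonal, so √2·a = 4r, so r = 0.3536 × a = 138 pm.

138 pm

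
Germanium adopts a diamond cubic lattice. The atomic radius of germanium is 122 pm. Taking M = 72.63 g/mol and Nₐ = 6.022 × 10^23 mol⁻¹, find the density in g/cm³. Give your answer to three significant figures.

5.39 g/cm³

In a diamond cubic lattice, nearest neighbors lie along the body diagonal with √3·a = 8r, giving a = 563.5 pm = 5.635 × 10^-8 cm.
With Z = 8, ρ = Z·M/(N_A·a³) = 8 × 72.63 / (6.022 × 10²³ × 1.789 × 10^-22) = 5.393 g/cm³.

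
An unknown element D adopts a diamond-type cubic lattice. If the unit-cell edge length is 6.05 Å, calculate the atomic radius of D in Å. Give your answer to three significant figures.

In a diamond cubic lattice, nearest neighbors lie along the body diagonal with √3·a = 8r.
r = √3·a/8 = 1.7321 × 6.05 / 8 = 1.31 Å.

1.31 Å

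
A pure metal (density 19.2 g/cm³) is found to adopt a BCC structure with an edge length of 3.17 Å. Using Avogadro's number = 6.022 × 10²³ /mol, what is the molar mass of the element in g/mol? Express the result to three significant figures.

184 g/mol

A BCC cell has Z = 2 atoms; a = 3.170 × 10^-8 cm.
M = ρ·N_A·a³/Z = 19.2 × 6.022 × 10²³ × 3.186 × 10^-23 / 2 = 184 g/mol.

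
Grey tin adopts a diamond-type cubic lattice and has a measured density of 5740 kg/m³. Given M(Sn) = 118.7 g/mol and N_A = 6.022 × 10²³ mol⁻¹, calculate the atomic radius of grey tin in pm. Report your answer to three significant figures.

For a diamond cubic cell (Z = 8), a³ = Z·M/(N_A·ρ) = 8 × 118.7 / (6.022 × 10²³ × 5.740) = 2.747 × 10^-22 cm³, so a = 6.501 × 10^-8 cm = 650.1 pm.
Nearest neighbors lie along the body diagonal with √3·a = 8r, so r = 0.2165 × a = 141 pm.

141 pm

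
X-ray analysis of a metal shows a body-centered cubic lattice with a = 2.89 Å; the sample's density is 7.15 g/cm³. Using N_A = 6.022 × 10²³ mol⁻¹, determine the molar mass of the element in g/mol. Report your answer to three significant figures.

52.0 g/mol

A BCC cell has Z = 2 atoms; a = 2.890 × 10^-8 cm.
M = ρ·N_A·a³/Z = 7.15 × 6.022 × 10²³ × 2.414 × 10^-23 / 2 = 52.0 g/mol.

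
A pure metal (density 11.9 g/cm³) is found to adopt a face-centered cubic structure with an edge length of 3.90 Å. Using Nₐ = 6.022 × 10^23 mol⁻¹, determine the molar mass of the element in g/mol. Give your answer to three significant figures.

106 g/mol

An FCC cell has Z = 4 atoms; a = 3.900 × 10^-8 cm.
M = ρ·N_A·a³/Z = 11.9 × 6.022 × 10²³ × 5.932 × 10^-23 / 4 = 106 g/mol.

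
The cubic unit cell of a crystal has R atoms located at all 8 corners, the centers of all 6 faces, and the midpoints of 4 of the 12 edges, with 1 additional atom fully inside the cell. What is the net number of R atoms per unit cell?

Corner atoms are shared by 8 cells (1/8 each), face atoms by 2 (1/2 each), edge atoms by 4 (1/4 each), interior atoms are unshared.
Net atoms = 8 × 1/8 + 6 × 1/2 + 4 × 1/4 + 1 = 1 + 3 + 1 + 1 = 6.

6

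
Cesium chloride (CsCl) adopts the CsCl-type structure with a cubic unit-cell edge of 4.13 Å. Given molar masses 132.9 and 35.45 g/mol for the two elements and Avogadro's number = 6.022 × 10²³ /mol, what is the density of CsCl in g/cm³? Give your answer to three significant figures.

3.97 g/cm³

The CsCl-type structure contains Z = 1 formula unit per cell; M(CsCl) = 132.9 + 35.45 = 168.35 g/mol.
a³ = (4.130 × 10^-8 cm)³ = 7.044 × 10^-23 cm³.
ρ = 1 × 168.35 / (6.022 × 10²³ × 7.044 × 10^-23) = 3.968 g/cm³.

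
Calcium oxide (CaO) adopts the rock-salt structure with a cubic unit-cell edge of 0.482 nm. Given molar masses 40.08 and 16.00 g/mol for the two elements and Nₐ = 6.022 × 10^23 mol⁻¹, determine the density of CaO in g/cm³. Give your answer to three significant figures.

3.33 g/cm³

The rock-salt structure contains Z = 4 formula units per cell; M(CaO) = 40.08 + 16.00 = 56.08 g/mol.
a³ = (4.820 × 10^-8 cm)³ = 1.120 × 10^-22 cm³.
ρ = 4 × 56.08 / (6.022 × 10²³ × 1.120 × 10^-22) = 3.326 g/cm³.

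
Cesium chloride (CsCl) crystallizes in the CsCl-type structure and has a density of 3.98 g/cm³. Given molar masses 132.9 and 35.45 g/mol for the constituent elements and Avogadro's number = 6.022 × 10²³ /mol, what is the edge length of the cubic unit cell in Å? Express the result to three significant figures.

M(CsCl) = 168.35 g/mol; Z = 1 formula unit per cell.
a³ = Z·M/(N_A·ρ) = 1 × 168.35 / (6.022 × 10²³ × 3.98) = 7.024 × 10^-23 cm³, so a = 4.126 × 10^-8 cm = 4.13 Å.

4.13 Å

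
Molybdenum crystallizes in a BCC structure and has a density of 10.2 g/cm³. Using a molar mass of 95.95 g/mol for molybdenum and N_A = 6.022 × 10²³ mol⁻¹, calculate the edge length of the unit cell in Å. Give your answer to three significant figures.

3.15 Å

With Z = 2 atoms per BCC cell, a³ = Z·M/(N_A·ρ) = 2 × 95.95 / (6.022 × 10²³ × 10.20 g/cm³) = 3.124 × 10^-23 cm³.
a = (3.124 × 10^-23)^(1/3) = 3.150 × 10^-8 cm = 3.15 Å.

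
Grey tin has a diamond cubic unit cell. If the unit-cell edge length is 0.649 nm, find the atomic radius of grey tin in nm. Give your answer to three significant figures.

0.141 nm

In a diamond cubic lattice, nearest neighbors lie along the body diagonal with √3·a = 8r.
r = √3·a/8 = 1.7321 × 0.649 / 8 = 0.141 nm.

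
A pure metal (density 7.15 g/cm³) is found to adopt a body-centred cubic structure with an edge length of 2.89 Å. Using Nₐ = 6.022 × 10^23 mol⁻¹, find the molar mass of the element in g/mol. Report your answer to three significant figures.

52.0 g/mol

A BCC cell has Z = 2 atoms; a = 2.890 × 10^-8 cm.
M = ρ·N_A·a³/Z = 7.15 × 6.022 × 10²³ × 2.414 × 10^-23 / 2 = 52.0 g/mol.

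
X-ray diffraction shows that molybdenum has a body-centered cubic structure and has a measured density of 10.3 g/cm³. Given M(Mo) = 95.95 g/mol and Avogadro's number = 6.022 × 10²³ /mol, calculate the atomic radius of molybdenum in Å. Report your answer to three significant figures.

For a BCC cell (Z = 2), a³ = Z·M/(N_A·ρ) = 2 × 95.95 / (6.022 × 10²³ × 10.30) = 3.094 × 10^-23 cm³, so a = 3.139 × 10^-8 cm = 3.139 Å.
Atoms touch along the body diagonal, so √3·a = 4r, so r = 0.4330 × a = 1.36 Å.

1.36 Å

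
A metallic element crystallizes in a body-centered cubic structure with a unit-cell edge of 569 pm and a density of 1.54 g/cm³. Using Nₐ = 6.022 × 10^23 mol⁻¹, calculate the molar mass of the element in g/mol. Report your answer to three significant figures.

A BCC cell has Z = 2 atoms; a = 5.690 × 10^-8 cm.
M = ρ·N_A·a³/Z = 1.54 × 6.022 × 10²³ × 1.842 × 10^-22 / 2 = 85.4 g/mol.

85.4 g/mol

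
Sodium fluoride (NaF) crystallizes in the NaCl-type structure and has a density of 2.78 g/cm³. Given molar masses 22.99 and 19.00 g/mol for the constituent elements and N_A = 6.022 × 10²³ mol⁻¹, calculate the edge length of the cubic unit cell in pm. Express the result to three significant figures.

465 pm

M(NaF) = 41.99 g/mol; Z = 4 formula units per cell.
a³ = Z·M/(N_A·ρ) = 4 × 41.99 / (6.022 × 10²³ × 2.78) = 1.003 × 10^-22 cm³, so a = 4.647 × 10^-8 cm = 465 pm.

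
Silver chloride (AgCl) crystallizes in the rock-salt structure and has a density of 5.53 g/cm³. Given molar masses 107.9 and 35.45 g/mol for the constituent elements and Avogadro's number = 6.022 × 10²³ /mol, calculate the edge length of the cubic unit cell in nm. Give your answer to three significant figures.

0.556 nm

M(AgCl) = 143.35 g/mol; Z = 4 formula units per cell.
a³ = Z·M/(N_A·ρ) = 4 × 143.35 / (6.022 × 10²³ × 5.53) = 1.722 × 10^-22 cm³, so a = 5.563 × 10^-8 cm = 0.556 nm.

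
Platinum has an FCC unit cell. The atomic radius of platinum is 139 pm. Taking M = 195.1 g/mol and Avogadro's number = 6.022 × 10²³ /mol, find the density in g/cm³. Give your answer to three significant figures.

21.3 g/cm³

In an FCC lattice, atoms touch along the face diagonal, so √2·a = 4r, giving a = 393.2 pm = 3.932 × 10^-8 cm.
With Z = 4, ρ = Z·M/(N_A·a³) = 4 × 195.1 / (6.022 × 10²³ × 6.077 × 10^-23) = 21.33 g/cm³.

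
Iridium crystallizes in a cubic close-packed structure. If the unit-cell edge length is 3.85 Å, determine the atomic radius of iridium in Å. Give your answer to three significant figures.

1.36 Å

In an FCC lattice, atoms touch along the face diagonal, so √2·a = 4r.
r = √2·a/4 = 1.4142 × 3.85 / 4 = 1.36 Å.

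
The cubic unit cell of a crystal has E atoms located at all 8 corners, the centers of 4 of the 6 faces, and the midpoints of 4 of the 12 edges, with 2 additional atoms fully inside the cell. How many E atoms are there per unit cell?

Corner atoms are shared by 8 cells (1/8 each), face atoms by 2 (1/2 each), edge atoms by 4 (1/4 each), interior atoms are unshared.
Net atoms = 8 × 1/8 + 4 × 1/2 + 4 × 1/4 + 2 = 1 + 2 + 1 + 2 = 6.

6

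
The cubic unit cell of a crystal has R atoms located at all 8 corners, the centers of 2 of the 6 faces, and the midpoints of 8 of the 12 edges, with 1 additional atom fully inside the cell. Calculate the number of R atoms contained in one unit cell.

5

Corner atoms are shared by 8 cells (1/8 each), face atoms by 2 (1/2 each), edge atoms by 4 (1/4 each), interior atoms are unshared.
Net atoms = 8 × 1/8 + 2 × 1/2 + 8 × 1/4 + 1 = 1 + 1 + 2 + 1 = 5.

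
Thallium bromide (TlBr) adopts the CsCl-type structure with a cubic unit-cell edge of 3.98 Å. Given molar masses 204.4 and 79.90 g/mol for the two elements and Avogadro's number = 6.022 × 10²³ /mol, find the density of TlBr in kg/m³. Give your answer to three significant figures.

7490 kg/m³

The CsCl-type structure contains Z = 1 formula unit per cell; M(TlBr) = 204.4 + 79.90 = 284.3 g/mol.
a³ = (3.980 × 10^-8 cm)³ = 6.304 × 10^-23 cm³.
ρ = 1 × 284.3 / (6.022 × 10²³ × 6.304 × 10^-23) = 7.488 g/cm³ = 7490 kg/m³.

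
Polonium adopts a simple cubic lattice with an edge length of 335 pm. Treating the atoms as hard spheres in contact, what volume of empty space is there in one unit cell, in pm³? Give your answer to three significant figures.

In a simple cubic lattice atoms touch along the cell edge, so a = 2r, so r = 0.5000a = 167.5 pm.
V_cell = a³ = 3.760 × 10^7 pm³; V_atoms = 1 × (4/3)πr³ = 1.968 × 10^7 pm³.
Empty space = 3.760 × 10^7 − 1.968 × 10^7 = 1.79 × 10^7 pm³.

1.79 × 10^7 pm³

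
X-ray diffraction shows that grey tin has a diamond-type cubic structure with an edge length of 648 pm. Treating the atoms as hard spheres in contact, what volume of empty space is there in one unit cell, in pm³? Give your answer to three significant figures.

In a diamond cubic lattice nearest neighbors lie along the body diagonal with √3·a = 8r, so r = 0.2165a = 140.3 pm.
V_cell = a³ = 2.721 × 10^8 pm³; V_atoms = 8 × (4/3)πr³ = 9.254 × 10^7 pm³.
Empty space = 2.721 × 10^8 − 9.254 × 10^7 = 1.80 × 10^8 pm³.

1.80 × 10^8 pm³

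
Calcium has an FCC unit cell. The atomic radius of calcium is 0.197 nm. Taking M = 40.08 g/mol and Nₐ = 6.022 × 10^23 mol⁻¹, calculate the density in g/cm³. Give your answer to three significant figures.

1.54 g/cm³

In an FCC lattice, atoms touch along the face diagonal, so √2·a = 4r, giving a = 0.5572 nm = 5.572 × 10^-8 cm.
With Z = 4, ρ = Z·M/(N_A·a³) = 4 × 40.08 / (6.022 × 10²³ × 1.730 × 10^-22) = 1.539 g/cm³.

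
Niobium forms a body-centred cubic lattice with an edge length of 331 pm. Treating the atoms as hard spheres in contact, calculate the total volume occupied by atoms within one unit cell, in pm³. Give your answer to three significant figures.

2.47 × 10^7 pm³

In a BCC lattice atoms touch along the body diagonal, so √3·a = 4r, so r = 0.4330a = 143.3 pm.
V_atoms = Z × (4/3)πr³ = 2 × (4/3)π × (143.3)³ = 2.47 × 10^7 pm³.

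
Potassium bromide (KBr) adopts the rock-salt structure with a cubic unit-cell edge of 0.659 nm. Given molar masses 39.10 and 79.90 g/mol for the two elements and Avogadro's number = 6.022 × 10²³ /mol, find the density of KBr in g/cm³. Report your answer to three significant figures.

2.76 g/cm³

The rock-salt structure contains Z = 4 formula units per cell; M(KBr) = 39.10 + 79.90 = 119.0 g/mol.
a³ = (6.590 × 10^-8 cm)³ = 2.862 × 10^-22 cm³.
ρ = 4 × 119.0 / (6.022 × 10²³ × 2.862 × 10^-22) = 2.762 g/cm³.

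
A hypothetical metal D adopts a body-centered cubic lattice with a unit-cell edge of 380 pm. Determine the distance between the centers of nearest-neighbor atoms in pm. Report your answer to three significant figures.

In a BCC structure, atoms touch along the body diagonal, so √3·a = 4r; the nearest-neighbor distance equals 2r = 0.8660·a.
d = 0.8660 × 380 = 329 pm.

329 pm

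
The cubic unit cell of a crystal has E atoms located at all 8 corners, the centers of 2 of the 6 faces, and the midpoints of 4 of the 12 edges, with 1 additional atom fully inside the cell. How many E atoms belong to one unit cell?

Corner atoms are shared by 8 cells (1/8 each), face atoms by 2 (1/2 each), edge atoms by 4 (1/4 each), interior atoms are unshared.
Net atoms = 8 × 1/8 + 2 × 1/2 + 4 × 1/4 + 1 = 1 + 1 + 1 + 1 = 4.

4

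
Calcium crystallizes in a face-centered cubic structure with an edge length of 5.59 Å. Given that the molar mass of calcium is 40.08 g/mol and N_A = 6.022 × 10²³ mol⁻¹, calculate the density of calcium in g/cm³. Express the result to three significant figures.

1.52 g/cm³

An FCC unit cell contains Z = 4 atoms.
Cell volume: a³ = (5.59 Å)³ = (5.590 × 10^-8 cm)³ = 1.747 × 10^-22 cm³.
ρ = Z·M/(N_A·a³) = 4 × 40.08 / (6.022 × 10²³ × 1.747 × 10^-22) = 1.524 g/cm³.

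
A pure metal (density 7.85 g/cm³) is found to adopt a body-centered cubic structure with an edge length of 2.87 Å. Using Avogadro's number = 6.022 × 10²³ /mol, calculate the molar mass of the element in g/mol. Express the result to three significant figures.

55.9 g/mol

A BCC cell has Z = 2 atoms; a = 2.870 × 10^-8 cm.
M = ρ·N_A·a³/Z = 7.85 × 6.022 × 10²³ × 2.364 × 10^-23 / 2 = 55.9 g/mol.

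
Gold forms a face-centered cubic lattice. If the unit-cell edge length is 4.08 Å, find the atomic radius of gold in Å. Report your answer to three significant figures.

In an FCC lattice, atoms touch along the face diagonal, so √2·a = 4r.
r = √2·a/4 = 1.4142 × 4.08 / 4 = 1.44 Å.

1.44 Å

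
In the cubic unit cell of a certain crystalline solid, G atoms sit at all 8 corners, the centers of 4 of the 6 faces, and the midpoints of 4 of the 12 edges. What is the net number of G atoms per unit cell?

4

Corner atoms are shared by 8 cells (1/8 each), face atoms by 2 (1/2 each), edge atoms by 4 (1/4 each).
Net atoms = 8 × 1/8 + 4 × 1/2 + 4 × 1/4 = 1 + 2 + 1 = 4.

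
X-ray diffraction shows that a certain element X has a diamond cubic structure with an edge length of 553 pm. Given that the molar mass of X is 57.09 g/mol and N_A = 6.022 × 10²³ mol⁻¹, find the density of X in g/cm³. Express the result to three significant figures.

4.48 g/cm³

A diamond cubic unit cell contains Z = 8 atoms.
Cell volume: a³ = (553 pm)³ = (5.530 × 10^-8 cm)³ = 1.691 × 10^-22 cm³.
ρ = Z·M/(N_A·a³) = 8 × 57.09 / (6.022 × 10²³ × 1.691 × 10^-22) = 4.485 g/cm³.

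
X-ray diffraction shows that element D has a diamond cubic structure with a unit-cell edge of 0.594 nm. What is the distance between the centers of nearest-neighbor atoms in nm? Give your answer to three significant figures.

0.257 nm

In a diamond cubic structure, nearest neighbors lie along the body diagonal with √3·a = 8r; the nearest-neighbor distance equals 2r = 0.4330·a.
d = 0.4330 × 0.594 = 0.257 nm.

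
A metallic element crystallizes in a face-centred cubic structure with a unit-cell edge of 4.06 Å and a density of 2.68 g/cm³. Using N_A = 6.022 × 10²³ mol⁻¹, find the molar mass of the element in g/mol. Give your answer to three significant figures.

An FCC cell has Z = 4 atoms; a = 4.060 × 10^-8 cm.
M = ρ·N_A·a³/Z = 2.68 × 6.022 × 10²³ × 6.692 × 10^-23 / 4 = 27.0 g/mol.

27.0 g/mol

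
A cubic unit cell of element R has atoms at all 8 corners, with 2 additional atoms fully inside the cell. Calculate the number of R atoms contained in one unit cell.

Corner atoms are shared by 8 cells (1/8 each), interior atoms are unshared.
Net atoms = 8 × 1/8 + 2 = 1 + 2 = 3.

3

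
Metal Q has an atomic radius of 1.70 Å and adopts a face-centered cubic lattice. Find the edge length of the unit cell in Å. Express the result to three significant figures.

4.81 Å

In an FCC lattice, atoms touch along the face diagonal, so √2·a = 4r.
a = 4r/√2 = 4 × 1.70 / 1.4142 = 4.81 Å.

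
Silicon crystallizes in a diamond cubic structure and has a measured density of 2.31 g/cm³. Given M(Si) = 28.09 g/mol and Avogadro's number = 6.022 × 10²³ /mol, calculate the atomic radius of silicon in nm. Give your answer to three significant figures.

For a diamond cubic cell (Z = 8), a³ = Z·M/(N_A·ρ) = 8 × 28.09 / (6.022 × 10²³ × 2.310) = 1.615 × 10^-22 cm³, so a = 5.446 × 10^-8 cm = 0.5446 nm.
Nearest neighbors lie along the body diagonal with √3·a = 8r, so r = 0.2165 × a = 0.118 nm.

0.118 nm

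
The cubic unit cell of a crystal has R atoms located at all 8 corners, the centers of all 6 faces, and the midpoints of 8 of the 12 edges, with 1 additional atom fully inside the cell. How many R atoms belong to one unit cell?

Corner atoms are shared by 8 cells (1/8 each), face atoms by 2 (1/2 each), edge atoms by 4 (1/4 each), interior atoms are unshared.
Net atoms = 8 × 1/8 + 6 × 1/2 + 8 × 1/4 + 1 = 1 + 3 + 2 + 1 = 7.

7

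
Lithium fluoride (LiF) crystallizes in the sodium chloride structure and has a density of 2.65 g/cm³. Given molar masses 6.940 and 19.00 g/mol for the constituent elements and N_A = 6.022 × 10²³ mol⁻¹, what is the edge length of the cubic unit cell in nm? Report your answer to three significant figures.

0.402 nm

M(LiF) = 25.94 g/mol; Z = 4 formula units per cell.
a³ = Z·M/(N_A·ρ) = 4 × 25.94 / (6.022 × 10²³ × 2.65) = 6.502 × 10^-23 cm³, so a = 4.021 × 10^-8 cm = 0.402 nm.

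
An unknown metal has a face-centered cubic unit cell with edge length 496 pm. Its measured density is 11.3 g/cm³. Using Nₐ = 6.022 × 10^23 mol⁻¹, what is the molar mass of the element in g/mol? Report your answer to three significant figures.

208 g/mol

An FCC cell has Z = 4 atoms; a = 4.960 × 10^-8 cm.
M = ρ·N_A·a³/Z = 11.3 × 6.022 × 10²³ × 1.220 × 10^-22 / 4 = 208 g/mol.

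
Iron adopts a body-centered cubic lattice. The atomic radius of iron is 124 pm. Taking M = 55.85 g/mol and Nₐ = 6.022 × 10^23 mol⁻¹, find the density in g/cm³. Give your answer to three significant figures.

In a BCC lattice, atoms touch along the body diagonal, so √3·a = 4r, giving a = 286.4 pm = 2.864 × 10^-8 cm.
With Z = 2, ρ = Z·M/(N_A·a³) = 2 × 55.85 / (6.022 × 10²³ × 2.348 × 10^-23) = 7.899 g/cm³.

7.90 g/cm³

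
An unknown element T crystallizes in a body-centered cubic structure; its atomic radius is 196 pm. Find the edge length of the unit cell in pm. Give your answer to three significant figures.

453 pm

In a BCC lattice, atoms touch along the body diagonal, so √3·a = 4r.
a = 4r/√3 = 4 × 196 / 1.7321 = 453 pm.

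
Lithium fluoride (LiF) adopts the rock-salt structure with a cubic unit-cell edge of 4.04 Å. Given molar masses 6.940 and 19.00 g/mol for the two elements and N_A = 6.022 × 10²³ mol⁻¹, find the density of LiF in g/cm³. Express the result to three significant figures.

2.61 g/cm³

The rock-salt structure contains Z = 4 formula units per cell; M(LiF) = 6.940 + 19.00 = 25.94 g/mol.
a³ = (4.040 × 10^-8 cm)³ = 6.594 × 10^-23 cm³.
ρ = 4 × 25.94 / (6.022 × 10²³ × 6.594 × 10^-23) = 2.613 g/cm³.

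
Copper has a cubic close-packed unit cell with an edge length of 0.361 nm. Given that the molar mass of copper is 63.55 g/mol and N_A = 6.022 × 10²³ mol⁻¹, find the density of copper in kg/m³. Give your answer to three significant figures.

8970 kg/m³

An FCC unit cell contains Z = 4 atoms.
Cell volume: a³ = (0.361 nm)³ = (3.610 × 10^-8 cm)³ = 4.705 × 10^-23 cm³.
ρ = Z·M/(N_A·a³) = 4 × 63.55 / (6.022 × 10²³ × 4.705 × 10^-23) = 8.972 g/cm³ = 8970 kg/m³.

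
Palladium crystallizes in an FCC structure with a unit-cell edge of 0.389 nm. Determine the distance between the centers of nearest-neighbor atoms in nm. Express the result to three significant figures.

In an FCC structure, atoms touch along the face diagonal, so √2·a = 4r; the nearest-neighbor distance equals 2r = 0.7071·a.
d = 0.7071 × 0.389 = 0.275 nm.

0.275 nm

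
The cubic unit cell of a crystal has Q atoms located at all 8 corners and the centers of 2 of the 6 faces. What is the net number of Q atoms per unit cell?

Corner atoms are shared by 8 cells (1/8 each), face atoms by 2 (1/2 each).
Net atoms = 8 × 1/8 + 2 × 1/2 = 1 + 1 = 2.

2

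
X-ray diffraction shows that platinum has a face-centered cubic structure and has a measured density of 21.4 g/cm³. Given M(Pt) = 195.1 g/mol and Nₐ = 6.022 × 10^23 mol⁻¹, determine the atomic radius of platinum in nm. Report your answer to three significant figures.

For an FCC cell (Z = 4), a³ = Z·M/(N_A·ρ) = 4 × 195.1 / (6.022 × 10²³ × 21.40) = 6.056 × 10^-23 cm³, so a = 3.927 × 10^-8 cm = 0.3927 nm.
Atoms touch along the face diagonal, so √2·a = 4r, so r = 0.3536 × a = 0.139 nm.

0.139 nm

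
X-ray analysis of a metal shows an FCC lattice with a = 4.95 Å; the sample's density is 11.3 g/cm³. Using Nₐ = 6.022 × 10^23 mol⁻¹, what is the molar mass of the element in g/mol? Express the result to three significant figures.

An FCC cell has Z = 4 atoms; a = 4.950 × 10^-8 cm.
M = ρ·N_A·a³/Z = 11.3 × 6.022 × 10²³ × 1.213 × 10^-22 / 4 = 206 g/mol.

206 g/mol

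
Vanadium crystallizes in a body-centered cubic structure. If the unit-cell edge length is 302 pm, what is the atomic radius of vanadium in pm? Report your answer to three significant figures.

131 pm

In a BCC lattice, atoms touch along the body diagonal, so √3·a = 4r.
r = √3·a/4 = 1.7321 × 302 / 4 = 131 pm.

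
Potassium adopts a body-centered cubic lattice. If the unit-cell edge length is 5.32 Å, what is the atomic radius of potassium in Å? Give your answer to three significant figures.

2.30 Å

In a BCC lattice, atoms touch along the body diagonal, so √3·a = 4r.
r = √3·a/4 = 1.7321 × 5.32 / 4 = 2.30 Å.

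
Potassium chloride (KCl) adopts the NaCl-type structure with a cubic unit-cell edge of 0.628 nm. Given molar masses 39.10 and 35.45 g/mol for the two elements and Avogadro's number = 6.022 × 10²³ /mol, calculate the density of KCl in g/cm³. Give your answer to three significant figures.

The NaCl-type structure contains Z = 4 formula units per cell; M(KCl) = 39.10 + 35.45 = 74.55 g/mol.
a³ = (6.280 × 10^-8 cm)³ = 2.477 × 10^-22 cm³.
ρ = 4 × 74.55 / (6.022 × 10²³ × 2.477 × 10^-22) = 1.999 g/cm³.

2.00 g/cm³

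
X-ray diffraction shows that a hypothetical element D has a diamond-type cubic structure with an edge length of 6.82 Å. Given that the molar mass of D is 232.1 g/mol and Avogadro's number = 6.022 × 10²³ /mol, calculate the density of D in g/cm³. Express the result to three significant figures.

A diamond cubic unit cell contains Z = 8 atoms.
Cell volume: a³ = (6.82 Å)³ = (6.820 × 10^-8 cm)³ = 3.172 × 10^-22 cm³.
ρ = Z·M/(N_A·a³) = 8 × 232.1 / (6.022 × 10²³ × 3.172 × 10^-22) = 9.720 g/cm³.

9.72 g/cm³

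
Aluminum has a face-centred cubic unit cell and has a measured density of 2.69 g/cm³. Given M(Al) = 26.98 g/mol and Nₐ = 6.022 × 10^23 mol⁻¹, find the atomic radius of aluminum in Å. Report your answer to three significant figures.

For an FCC cell (Z = 4), a³ = Z·M/(N_A·ρ) = 4 × 26.98 / (6.022 × 10²³ × 2.690) = 6.662 × 10^-23 cm³, so a = 4.054 × 10^-8 cm = 4.054 Å.
Atoms touch along the face diagonal, so √2·a = 4r, so r = 0.3536 × a = 1.43 Å.

1.43 Å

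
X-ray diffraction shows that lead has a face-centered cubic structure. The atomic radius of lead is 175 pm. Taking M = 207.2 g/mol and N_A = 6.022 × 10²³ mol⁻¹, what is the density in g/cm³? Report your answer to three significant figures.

In an FCC lattice, atoms touch along the face diagonal, so √2·a = 4r, giving a = 495.0 pm = 4.950 × 10^-8 cm.
With Z = 4, ρ = Z·M/(N_A·a³) = 4 × 207.2 / (6.022 × 10²³ × 1.213 × 10^-22) = 11.35 g/cm³.

11.3 g/cm³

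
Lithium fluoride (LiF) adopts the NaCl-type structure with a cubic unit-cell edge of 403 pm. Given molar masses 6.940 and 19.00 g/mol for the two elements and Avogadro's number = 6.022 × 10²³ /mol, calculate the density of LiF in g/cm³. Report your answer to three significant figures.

2.63 g/cm³

The NaCl-type structure contains Z = 4 formula units per cell; M(LiF) = 6.940 + 19.00 = 25.94 g/mol.
a³ = (4.030 × 10^-8 cm)³ = 6.545 × 10^-23 cm³.
ρ = 4 × 25.94 / (6.022 × 10²³ × 6.545 × 10^-23) = 2.633 g/cm³.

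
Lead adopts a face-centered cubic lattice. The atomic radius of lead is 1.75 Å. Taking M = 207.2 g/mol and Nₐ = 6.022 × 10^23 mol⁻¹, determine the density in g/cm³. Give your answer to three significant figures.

11.3 g/cm³

In an FCC lattice, atoms touch along the face diagonal, so √2·a = 4r, giving a = 4.950 Å = 4.950 × 10^-8 cm.
With Z = 4, ρ = Z·M/(N_A·a³) = 4 × 207.2 / (6.022 × 10²³ × 1.213 × 10^-22) = 11.35 g/cm³.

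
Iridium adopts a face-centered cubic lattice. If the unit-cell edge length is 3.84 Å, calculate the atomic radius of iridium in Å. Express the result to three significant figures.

In an FCC lattice, atoms touch along the face diagonal, so √2·a = 4r.
r = √2·a/4 = 1.4142 × 3.84 / 4 = 1.36 Å.

1.36 Å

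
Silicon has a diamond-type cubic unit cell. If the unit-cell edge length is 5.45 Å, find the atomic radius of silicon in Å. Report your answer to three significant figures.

In a diamond cubic lattice, nearest neighbors lie along the body diagonal with √3·a = 8r.
r = √3·a/8 = 1.7321 × 5.45 / 8 = 1.18 Å.

1.18 Å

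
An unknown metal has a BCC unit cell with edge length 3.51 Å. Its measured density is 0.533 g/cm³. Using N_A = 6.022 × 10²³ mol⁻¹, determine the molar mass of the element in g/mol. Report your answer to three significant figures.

6.94 g/mol

A BCC cell has Z = 2 atoms; a = 3.510 × 10^-8 cm.
M = ρ·N_A·a³/Z = 0.533 × 6.022 × 10²³ × 4.324 × 10^-23 / 2 = 6.94 g/mol.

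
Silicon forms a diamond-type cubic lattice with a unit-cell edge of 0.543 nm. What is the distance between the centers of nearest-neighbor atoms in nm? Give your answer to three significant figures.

0.235 nm

In a diamond cubic structure, nearest neighbors lie along the body diagonal with √3·a = 8r; the nearest-neighbor distance equals 2r = 0.4330·a.
d = 0.4330 × 0.543 = 0.235 nm.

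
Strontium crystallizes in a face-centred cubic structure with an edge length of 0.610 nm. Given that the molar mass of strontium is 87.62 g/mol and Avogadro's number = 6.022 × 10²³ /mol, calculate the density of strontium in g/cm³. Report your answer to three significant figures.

2.56 g/cm³

An FCC unit cell contains Z = 4 atoms.
Cell volume: a³ = (0.610 nm)³ = (6.100 × 10^-8 cm)³ = 2.270 × 10^-22 cm³.
ρ = Z·M/(N_A·a³) = 4 × 87.62 / (6.022 × 10²³ × 2.270 × 10^-22) = 2.564 g/cm³.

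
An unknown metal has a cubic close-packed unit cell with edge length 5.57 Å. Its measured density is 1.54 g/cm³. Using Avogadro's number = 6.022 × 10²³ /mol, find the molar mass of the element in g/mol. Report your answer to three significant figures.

An FCC cell has Z = 4 atoms; a = 5.570 × 10^-8 cm.
M = ρ·N_A·a³/Z = 1.54 × 6.022 × 10²³ × 1.728 × 10^-22 / 4 = 40.1 g/mol.

40.1 g/mol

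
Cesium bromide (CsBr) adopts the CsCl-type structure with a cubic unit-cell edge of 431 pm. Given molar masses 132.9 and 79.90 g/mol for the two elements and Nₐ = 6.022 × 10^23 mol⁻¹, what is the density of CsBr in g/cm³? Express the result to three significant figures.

The CsCl-type structure contains Z = 1 formula unit per cell; M(CsBr) = 132.9 + 79.90 = 212.8 g/mol.
a³ = (4.310 × 10^-8 cm)³ = 8.006 × 10^-23 cm³.
ρ = 1 × 212.8 / (6.022 × 10²³ × 8.006 × 10^-23) = 4.414 g/cm³.

4.41 g/cm³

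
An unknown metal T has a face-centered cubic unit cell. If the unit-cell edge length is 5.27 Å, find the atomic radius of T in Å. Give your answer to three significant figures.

1.86 Å

In an FCC lattice, atoms touch along the face diagonal, so √2·a = 4r.
r = √2·a/4 = 1.4142 × 5.27 / 4 = 1.86 Å.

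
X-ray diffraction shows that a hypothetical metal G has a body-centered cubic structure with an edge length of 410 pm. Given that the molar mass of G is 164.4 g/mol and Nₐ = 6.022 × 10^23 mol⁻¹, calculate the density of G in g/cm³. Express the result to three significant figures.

A BCC unit cell contains Z = 2 atoms.
Cell volume: a³ = (410 pm)³ = (4.100 × 10^-8 cm)³ = 6.892 × 10^-23 cm³.
ρ = Z·M/(N_A·a³) = 2 × 164.4 / (6.022 × 10²³ × 6.892 × 10^-23) = 7.922 g/cm³.

7.92 g/cm³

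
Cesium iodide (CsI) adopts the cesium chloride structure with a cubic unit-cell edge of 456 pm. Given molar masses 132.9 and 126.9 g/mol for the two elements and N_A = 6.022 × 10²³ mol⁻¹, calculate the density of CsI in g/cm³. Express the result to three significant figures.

4.55 g/cm³

The cesium chloride structure contains Z = 1 formula unit per cell; M(CsI) = 132.9 + 126.9 = 259.8 g/mol.
a³ = (4.560 × 10^-8 cm)³ = 9.482 × 10^-23 cm³.
ρ = 1 × 259.8 / (6.022 × 10²³ × 9.482 × 10^-23) = 4.550 g/cm³.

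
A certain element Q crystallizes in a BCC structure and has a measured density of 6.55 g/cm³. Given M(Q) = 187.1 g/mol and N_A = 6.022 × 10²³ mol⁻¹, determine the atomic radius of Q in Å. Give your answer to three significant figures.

For a BCC cell (Z = 2), a³ = Z·M/(N_A·ρ) = 2 × 187.1 / (6.022 × 10²³ × 6.550) = 9.487 × 10^-23 cm³, so a = 4.561 × 10^-8 cm = 4.561 Å.
Atoms touch along the body diagonal, so √3·a = 4r, so r = 0.4330 × a = 1.97 Å.

1.97 Å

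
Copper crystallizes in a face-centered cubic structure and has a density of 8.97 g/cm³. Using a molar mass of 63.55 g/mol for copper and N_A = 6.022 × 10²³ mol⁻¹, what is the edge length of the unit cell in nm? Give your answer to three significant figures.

With Z = 4 atoms per FCC cell, a³ = Z·M/(N_A·ρ) = 4 × 63.55 / (6.022 × 10²³ × 8.970 g/cm³) = 4.706 × 10^-23 cm³.
a = (4.706 × 10^-23)^(1/3) = 3.610 × 10^-8 cm = 0.361 nm.

0.361 nm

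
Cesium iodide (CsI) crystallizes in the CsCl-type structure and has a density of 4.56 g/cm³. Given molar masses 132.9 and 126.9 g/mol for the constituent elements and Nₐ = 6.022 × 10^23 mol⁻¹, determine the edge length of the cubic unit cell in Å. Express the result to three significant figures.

4.56 Å

M(CsI) = 259.8 g/mol; Z = 1 formula unit per cell.
a³ = Z·M/(N_A·ρ) = 1 × 259.8 / (6.022 × 10²³ × 4.56) = 9.461 × 10^-23 cm³, so a = 4.557 × 10^-8 cm = 4.56 Å.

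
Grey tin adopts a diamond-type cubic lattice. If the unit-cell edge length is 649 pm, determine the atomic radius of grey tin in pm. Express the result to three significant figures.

141 pm

In a diamond cubic lattice, nearest neighbors lie along the body diagonal with √3·a = 8r.
r = √3·a/8 = 1.7321 × 649 / 8 = 141 pm.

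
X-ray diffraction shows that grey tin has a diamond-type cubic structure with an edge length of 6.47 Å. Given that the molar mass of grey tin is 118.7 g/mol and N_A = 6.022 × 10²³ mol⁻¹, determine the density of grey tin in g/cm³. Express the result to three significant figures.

A diamond cubic unit cell contains Z = 8 atoms.
Cell volume: a³ = (6.47 Å)³ = (6.470 × 10^-8 cm)³ = 2.708 × 10^-22 cm³.
ρ = Z·M/(N_A·a³) = 8 × 118.7 / (6.022 × 10²³ × 2.708 × 10^-22) = 5.822 g/cm³.

5.82 g/cm³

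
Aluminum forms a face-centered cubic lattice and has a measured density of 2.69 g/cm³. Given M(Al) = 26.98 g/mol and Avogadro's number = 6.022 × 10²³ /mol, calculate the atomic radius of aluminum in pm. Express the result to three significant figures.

For an FCC cell (Z = 4), a³ = Z·M/(N_A·ρ) = 4 × 26.98 / (6.022 × 10²³ × 2.690) = 6.662 × 10^-23 cm³, so a = 4.054 × 10^-8 cm = 405.4 pm.
Atoms touch along the face diagonal, so √2·a = 4r, so r = 0.3536 × a = 143 pm.

143 pm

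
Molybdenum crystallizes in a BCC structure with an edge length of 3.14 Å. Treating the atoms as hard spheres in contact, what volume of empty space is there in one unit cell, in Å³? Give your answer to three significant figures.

In a BCC lattice atoms touch along the body diagonal, so √3·a = 4r, so r = 0.4330a = 1.360 Å.
V_cell = a³ = 30.96 Å³; V_atoms = 2 × (4/3)πr³ = 21.06 Å³.
Empty space = 30.96 − 21.06 = 9.90 Å³.

9.90 Å³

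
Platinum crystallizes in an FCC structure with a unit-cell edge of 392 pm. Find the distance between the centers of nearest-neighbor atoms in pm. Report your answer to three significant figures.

277 pm

In an FCC structure, atoms touch along the face diagonal, so √2·a = 4r; the nearest-neighbor distance equals 2r = 0.7071·a.
d = 0.7071 × 392 = 277 pm.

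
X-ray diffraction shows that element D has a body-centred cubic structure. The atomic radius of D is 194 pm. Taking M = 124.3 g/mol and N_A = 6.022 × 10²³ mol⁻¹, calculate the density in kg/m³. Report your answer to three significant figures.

In a BCC lattice, atoms touch along the body diagonal, so √3·a = 4r, giving a = 448.0 pm = 4.480 × 10^-8 cm.
With Z = 2, ρ = Z·M/(N_A·a³) = 2 × 124.3 / (6.022 × 10²³ × 8.993 × 10^-23) = 4.590 g/cm³ = 4590 kg/m³.

4590 kg/m³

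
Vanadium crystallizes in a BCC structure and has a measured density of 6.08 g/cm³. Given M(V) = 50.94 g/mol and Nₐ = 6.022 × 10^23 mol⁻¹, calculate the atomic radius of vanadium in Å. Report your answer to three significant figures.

1.31 Å

For a BCC cell (Z = 2), a³ = Z·M/(N_A·ρ) = 2 × 50.94 / (6.022 × 10²³ × 6.080) = 2.783 × 10^-23 cm³, so a = 3.030 × 10^-8 cm = 3.030 Å.
Atoms touch along the body diagonal, so √3·a = 4r, so r = 0.4330 × a = 1.31 Å.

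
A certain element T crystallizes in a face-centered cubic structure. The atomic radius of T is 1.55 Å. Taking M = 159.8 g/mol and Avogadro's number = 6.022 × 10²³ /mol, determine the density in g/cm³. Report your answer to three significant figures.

12.6 g/cm³

In an FCC lattice, atoms touch along the face diagonal, so √2·a = 4r, giving a = 4.384 Å = 4.384 × 10^-8 cm.
With Z = 4, ρ = Z·M/(N_A·a³) = 4 × 159.8 / (6.022 × 10²³ × 8.426 × 10^-23) = 12.60 g/cm³.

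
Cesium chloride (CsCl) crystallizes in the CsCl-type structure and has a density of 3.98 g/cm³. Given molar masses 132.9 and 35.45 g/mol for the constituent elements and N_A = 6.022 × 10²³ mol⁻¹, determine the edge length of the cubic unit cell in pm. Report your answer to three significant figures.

413 pm

M(CsCl) = 168.35 g/mol; Z = 1 formula unit per cell.
a³ = Z·M/(N_A·ρ) = 1 × 168.35 / (6.022 × 10²³ × 3.98) = 7.024 × 10^-23 cm³, so a = 4.126 × 10^-8 cm = 413 pm.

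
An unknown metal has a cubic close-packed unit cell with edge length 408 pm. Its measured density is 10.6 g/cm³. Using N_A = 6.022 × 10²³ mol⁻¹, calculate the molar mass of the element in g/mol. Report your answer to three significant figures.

108 g/mol

An FCC cell has Z = 4 atoms; a = 4.080 × 10^-8 cm.
M = ρ·N_A·a³/Z = 10.6 × 6.022 × 10²³ × 6.792 × 10^-23 / 4 = 108 g/mol.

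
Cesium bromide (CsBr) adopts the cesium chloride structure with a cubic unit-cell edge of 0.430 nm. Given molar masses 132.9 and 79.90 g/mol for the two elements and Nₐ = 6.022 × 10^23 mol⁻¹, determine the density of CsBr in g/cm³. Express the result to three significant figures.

4.44 g/cm³

The cesium chloride structure contains Z = 1 formula unit per cell; M(CsBr) = 132.9 + 79.90 = 212.8 g/mol.
a³ = (4.300 × 10^-8 cm)³ = 7.951 × 10^-23 cm³.
ρ = 1 × 212.8 / (6.022 × 10²³ × 7.951 × 10^-23) = 4.445 g/cm³.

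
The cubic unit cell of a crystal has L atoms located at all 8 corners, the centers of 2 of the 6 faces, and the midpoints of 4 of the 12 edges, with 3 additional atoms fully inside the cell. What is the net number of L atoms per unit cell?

Corner atoms are shared by 8 cells (1/8 each), face atoms by 2 (1/2 each), edge atoms by 4 (1/4 each), interior atoms are unshared.
Net atoms = 8 × 1/8 + 2 × 1/2 + 4 × 1/4 + 3 = 1 + 1 + 1 + 3 = 6.

6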